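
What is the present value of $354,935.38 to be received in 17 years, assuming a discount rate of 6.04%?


Present value formula: PV = FV / (1 + r)^t
PV = $354,935.38 / (1 + 0.0604)^17
PV = $354,935.38 / 2.7100994
PV = $130,967.66

PV = FV / (1 + r)^t = $130,967.66


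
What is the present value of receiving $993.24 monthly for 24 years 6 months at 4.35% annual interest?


Present value of an ordinary annuity: PV = PMT × (1 − (1 + r)^(−n)) / r
Monthly rate r = 0.0435/12 = 0.003625, n = 294
PV = $993.24 × (1 − (1 + 0.0435/12)^(−294)) / (0.0435/12)
PV = $993.24 × 180.652733
PV = $179,431.52

PV = PMT × (1-(1+r)^(-n))/r = $179,431.52


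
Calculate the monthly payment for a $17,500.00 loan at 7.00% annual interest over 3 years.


Loan payment formula: PMT = PV × r / (1 − (1 + r)^(−n))
Monthly rate r = 0.07/12 ≈ 0.00583333, n = 36 months
Denominator: 1 − (1 + 0.07/12)^(−36) = 0.188921
PMT = $17,500.00 × (0.07/12) / 0.188921
PMT = $540.35 per month

PMT = PV × r / (1-(1+r)^(-n)) = $540.35/month


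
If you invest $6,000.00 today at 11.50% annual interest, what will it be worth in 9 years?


Future value formula: FV = PV × (1 + r)^t
FV = $6,000.00 × (1 + 0.115)^9
FV = $6,000.00 × 2.6636294
FV = $15,981.78

FV = PV × (1 + r)^t = $15,981.78


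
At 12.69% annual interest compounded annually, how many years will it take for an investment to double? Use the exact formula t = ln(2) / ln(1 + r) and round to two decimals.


Doubling condition: (1 + r)^t = 2
Take ln of both sides: t × ln(1 + r) = ln(2)
t = ln(2) / ln(1 + r)
t = 0.693147 / 0.119470
t = 5.80

t = ln(2) / ln(1 + r) = 5.80 years


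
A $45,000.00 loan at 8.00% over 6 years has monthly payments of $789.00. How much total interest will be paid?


Total paid over the life of the loan = PMT × n.
Total paid = $789.00 × 72 = $56,808.00
Total interest = total paid − principal = $56,808.00 − $45,000.00 = $11,808.00

Total interest = (PMT × n) - PV = $11,808.00


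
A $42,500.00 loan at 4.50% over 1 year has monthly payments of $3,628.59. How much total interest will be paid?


Total paid over the life of the loan = PMT × n.
Total paid = $3,628.59 × 12 = $43,543.08
Total interest = total paid − principal = $43,543.08 − $42,500.00 = $1,043.08

Total interest = (PMT × n) - PV = $1,043.08


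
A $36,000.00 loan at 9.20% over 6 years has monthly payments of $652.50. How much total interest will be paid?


Total paid over the life of the loan = PMT × n.
Total paid = $652.50 × 72 = $46,980.00
Total interest = total paid − principal = $46,980.00 − $36,000.00 = $10,980.00

Total interest = (PMT × n) - PV = $10,980.00


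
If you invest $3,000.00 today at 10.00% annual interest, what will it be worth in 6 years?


Future value formula: FV = PV × (1 + r)^t
FV = $3,000.00 × (1 + 0.1)^6
FV = $3,000.00 × 1.771561
FV = $5,314.68

FV = PV × (1 + r)^t = $5,314.68


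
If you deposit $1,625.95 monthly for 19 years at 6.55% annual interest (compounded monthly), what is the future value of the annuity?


Future value of an ordinary annuity: FV = PMT × ((1 + r)^n − 1) / r
Monthly rate r = 0.0655/12 ≈ 0.00545833, n = 228
FV = $1,625.95 × ((1 + 0.0655/12)^228 − 1) / (0.0655/12)
FV = $1,625.95 × 450.590217
FV = $732,637.16

FV = PMT × ((1+r)^n - 1)/r = $732,637.16


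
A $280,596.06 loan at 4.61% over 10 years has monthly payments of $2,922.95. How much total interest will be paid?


Total paid over the life of the loan = PMT × n.
Total paid = $2,922.95 × 120 = $350,754.00
Total interest = total paid − principal = $350,754.00 − $280,596.06 = $70,157.94

Total interest = (PMT × n) - PV = $70,157.94


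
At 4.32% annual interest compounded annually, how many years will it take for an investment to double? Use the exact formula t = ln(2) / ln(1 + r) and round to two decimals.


Doubling condition: (1 + r)^t = 2
Take ln of both sides: t × ln(1 + r) = ln(2)
t = ln(2) / ln(1 + r)
t = 0.693147 / 0.042293
t = 16.39

t = ln(2) / ln(1 + r) = 16.39 years


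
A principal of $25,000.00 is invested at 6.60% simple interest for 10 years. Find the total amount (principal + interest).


Total amount formula: A = P(1 + rt) = P + P·r·t
Interest: I = P × r × t = $25,000.00 × 0.066 × 10 = $16,500.00
A = P + I = $25,000.00 + $16,500.00 = $41,500.00

A = P + I = P(1 + rt) = $41,500.00


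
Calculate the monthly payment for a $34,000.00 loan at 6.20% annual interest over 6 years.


Loan payment formula: PMT = PV × r / (1 − (1 + r)^(−n))
Monthly rate r = 0.062/12 ≈ 0.00516667, n = 72 months
Denominator: 1 − (1 + 0.062/12)^(−72) = 0.309985
PMT = $34,000.00 × (0.062/12) / 0.309985
PMT = $566.69 per month

PMT = PV × r / (1-(1+r)^(-n)) = $566.69/month


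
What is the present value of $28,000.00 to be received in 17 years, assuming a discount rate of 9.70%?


Present value formula: PV = FV / (1 + r)^t
PV = $28,000.00 / (1 + 0.097)^17
PV = $28,000.00 / 4.825171
PV = $5,802.90

PV = FV / (1 + r)^t = $5,802.90


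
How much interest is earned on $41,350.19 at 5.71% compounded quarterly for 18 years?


Compound interest earned = final amount − principal.
A = P(1 + r/n)^(nt) = $41,350.19 × (1 + 0.0571/4)^(4 × 18) = $114,733.28
Interest = A − P = $114,733.28 − $41,350.19 = $73,383.09

Interest = A - P = $73,383.09


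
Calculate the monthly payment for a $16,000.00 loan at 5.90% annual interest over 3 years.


Loan payment formula: PMT = PV × r / (1 − (1 + r)^(−n))
Monthly rate r = 0.059/12 ≈ 0.00491667, n = 36 months
Denominator: 1 − (1 + 0.059/12)^(−36) = 0.161857
PMT = $16,000.00 × (0.059/12) / 0.161857
PMT = $486.03 per month

PMT = PV × r / (1-(1+r)^(-n)) = $486.03/month


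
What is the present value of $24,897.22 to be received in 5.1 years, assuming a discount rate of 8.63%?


Present value formula: PV = FV / (1 + r)^t
PV = $24,897.22 / (1 + 0.0863)^5.1
PV = $24,897.22 / 1.525260
PV = $16,323.26

PV = FV / (1 + r)^t = $16,323.26


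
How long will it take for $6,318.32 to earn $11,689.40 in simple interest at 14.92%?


Rearrange the simple interest formula for t:
I = P × r × t  ⇒  t = I / (P × r)
t = $11,689.40 / ($6,318.32 × 0.1492)
t = 12.4

t = I/(P×r) = 12.4 years


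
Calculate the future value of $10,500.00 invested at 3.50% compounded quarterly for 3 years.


Compound interest formula: A = P(1 + r/n)^(nt)
A = $10,500.00 × (1 + 0.035/4)^(4 × 3)
Growth factor: (1 + 0.035/4)^12 = 1.1102035
A = $10,500.00 × 1.1102035
A = $11,657.14

A = P(1 + r/n)^(nt) = $11,657.14


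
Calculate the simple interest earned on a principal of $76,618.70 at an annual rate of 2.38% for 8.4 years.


Simple interest formula: I = P × r × t
I = $76,618.70 × 0.0238 × 8.4
I = $15,317.61

I = P × r × t = $15,317.61


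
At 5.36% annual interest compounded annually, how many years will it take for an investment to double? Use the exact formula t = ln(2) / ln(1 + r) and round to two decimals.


Doubling condition: (1 + r)^t = 2
Take ln of both sides: t × ln(1 + r) = ln(2)
t = ln(2) / ln(1 + r)
t = 0.693147 / 0.052213
t = 13.28

t = ln(2) / ln(1 + r) = 13.28 years


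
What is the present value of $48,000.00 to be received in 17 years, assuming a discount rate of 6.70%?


Present value formula: PV = FV / (1 + r)^t
PV = $48,000.00 / (1 + 0.067)^17
PV = $48,000.00 / 3.011585
PV = $15,938.45

PV = FV / (1 + r)^t = $15,938.45


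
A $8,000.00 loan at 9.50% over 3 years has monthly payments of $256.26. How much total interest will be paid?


Total paid over the life of the loan = PMT × n.
Total paid = $256.26 × 36 = $9,225.36
Total interest = total paid − principal = $9,225.36 − $8,000.00 = $1,225.36

Total interest = (PMT × n) - PV = $1,225.36


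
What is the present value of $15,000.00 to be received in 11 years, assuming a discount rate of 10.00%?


Present value formula: PV = FV / (1 + r)^t
PV = $15,000.00 / (1 + 0.1)^11
PV = $15,000.00 / 2.853117
PV = $5,257.41

PV = FV / (1 + r)^t = $5,257.41


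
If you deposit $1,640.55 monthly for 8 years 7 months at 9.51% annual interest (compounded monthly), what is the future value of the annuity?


Future value of an ordinary annuity: FV = PMT × ((1 + r)^n − 1) / r
Monthly rate r = 0.0951/12 = 0.007925, n = 103
FV = $1,640.55 × ((1 + 0.0951/12)^103 − 1) / (0.0951/12)
FV = $1,640.55 × 158.333310
FV = $259,753.71

FV = PMT × ((1+r)^n - 1)/r = $259,753.71


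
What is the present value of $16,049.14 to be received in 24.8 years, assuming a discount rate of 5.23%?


Present value formula: PV = FV / (1 + r)^t
PV = $16,049.14 / (1 + 0.0523)^24.8
PV = $16,049.14 / 3.540473
PV = $4,533.05

PV = FV / (1 + r)^t = $4,533.05


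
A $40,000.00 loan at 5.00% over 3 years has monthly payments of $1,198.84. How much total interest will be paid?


Total paid over the life of the loan = PMT × n.
Total paid = $1,198.84 × 36 = $43,158.24
Total interest = total paid − principal = $43,158.24 − $40,000.00 = $3,158.24

Total interest = (PMT × n) - PV = $3,158.24


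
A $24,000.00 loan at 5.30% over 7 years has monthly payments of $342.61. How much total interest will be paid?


Total paid over the life of the loan = PMT × n.
Total paid = $342.61 × 84 = $28,779.24
Total interest = total paid − principal = $28,779.24 − $24,000.00 = $4,779.24

Total interest = (PMT × n) - PV = $4,779.24


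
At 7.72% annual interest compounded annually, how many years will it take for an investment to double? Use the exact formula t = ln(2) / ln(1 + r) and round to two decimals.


Doubling condition: (1 + r)^t = 2
Take ln of both sides: t × ln(1 + r) = ln(2)
t = ln(2) / ln(1 + r)
t = 0.693147 / 0.074365
t = 9.32

t = ln(2) / ln(1 + r) = 9.32 years


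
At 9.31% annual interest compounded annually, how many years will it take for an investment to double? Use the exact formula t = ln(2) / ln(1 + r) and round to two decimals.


Doubling condition: (1 + r)^t = 2
Take ln of both sides: t × ln(1 + r) = ln(2)
t = ln(2) / ln(1 + r)
t = 0.693147 / 0.089018
t = 7.79

t = ln(2) / ln(1 + r) = 7.79 years


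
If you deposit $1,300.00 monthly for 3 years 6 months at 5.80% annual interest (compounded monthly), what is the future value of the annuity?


Future value of an ordinary annuity: FV = PMT × ((1 + r)^n − 1) / r
Monthly rate r = 0.058/12 ≈ 0.00483333, n = 42
FV = $1,300.00 × ((1 + 0.058/12)^42 − 1) / (0.058/12)
FV = $1,300.00 × 46.442802
FV = $60,375.64

FV = PMT × ((1+r)^n - 1)/r = $60,375.64


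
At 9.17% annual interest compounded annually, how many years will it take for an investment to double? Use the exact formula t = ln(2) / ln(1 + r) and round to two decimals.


Doubling condition: (1 + r)^t = 2
Take ln of both sides: t × ln(1 + r) = ln(2)
t = ln(2) / ln(1 + r)
t = 0.693147 / 0.087736
t = 7.90

t = ln(2) / ln(1 + r) = 7.90 years


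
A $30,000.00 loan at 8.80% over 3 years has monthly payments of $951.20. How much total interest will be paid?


Total paid over the life of the loan = PMT × n.
Total paid = $951.20 × 36 = $34,243.20
Total interest = total paid − principal = $34,243.20 − $30,000.00 = $4,243.20

Total interest = (PMT × n) - PV = $4,243.20


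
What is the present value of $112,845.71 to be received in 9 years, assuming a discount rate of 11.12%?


Present value formula: PV = FV / (1 + r)^t
PV = $112,845.71 / (1 + 0.1112)^9
PV = $112,845.71 / 2.5830338
PV = $43,687.28

PV = FV / (1 + r)^t = $43,687.28


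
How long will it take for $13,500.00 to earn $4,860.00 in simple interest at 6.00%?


Rearrange the simple interest formula for t:
I = P × r × t  ⇒  t = I / (P × r)
t = $4,860.00 / ($13,500.00 × 0.06)
t = 6

t = I/(P×r) = 6 years


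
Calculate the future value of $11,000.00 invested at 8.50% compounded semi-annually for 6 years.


Compound interest formula: A = P(1 + r/n)^(nt)
A = $11,000.00 × (1 + 0.085/2)^(2 × 6)
Growth factor: (1 + 0.085/2)^12 = 1.647831
A = $11,000.00 × 1.647831
A = $18,126.14

A = P(1 + r/n)^(nt) = $18,126.14


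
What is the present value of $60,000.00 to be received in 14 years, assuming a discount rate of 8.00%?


Present value formula: PV = FV / (1 + r)^t
PV = $60,000.00 / (1 + 0.08)^14
PV = $60,000.00 / 2.937194
PV = $20,427.66

PV = FV / (1 + r)^t = $20,427.66


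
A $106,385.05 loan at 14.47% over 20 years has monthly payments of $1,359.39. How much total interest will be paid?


Total paid over the life of the loan = PMT × n.
Total paid = $1,359.39 × 240 = $326,253.60
Total interest = total paid − principal = $326,253.60 − $106,385.05 = $219,868.55

Total interest = (PMT × n) - PV = $219,868.55


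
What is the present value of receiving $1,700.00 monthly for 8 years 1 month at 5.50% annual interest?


Present value of an ordinary annuity: PV = PMT × (1 − (1 + r)^(−n)) / r
Monthly rate r = 0.055/12 ≈ 0.00458333, n = 97
PV = $1,700.00 × (1 − (1 + 0.055/12)^(−97)) / (0.055/12)
PV = $1,700.00 × 78.165196
PV = $132,880.83

PV = PMT × (1-(1+r)^(-n))/r = $132,880.83


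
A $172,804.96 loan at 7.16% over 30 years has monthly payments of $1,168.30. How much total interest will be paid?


Total paid over the life of the loan = PMT × n.
Total paid = $1,168.30 × 360 = $420,588.00
Total interest = total paid − principal = $420,588.00 − $172,804.96 = $247,783.04

Total interest = (PMT × n) - PV = $247,783.04


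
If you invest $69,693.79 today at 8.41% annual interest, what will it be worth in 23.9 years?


Future value formula: FV = PV × (1 + r)^t
FV = $69,693.79 × (1 + 0.0841)^23.9
FV = $69,693.79 × 6.8890182
FV = $480,121.79

FV = PV × (1 + r)^t = $480,121.79


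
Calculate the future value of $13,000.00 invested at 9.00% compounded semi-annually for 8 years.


Compound interest formula: A = P(1 + r/n)^(nt)
A = $13,000.00 × (1 + 0.09/2)^(2 × 8)
Growth factor: (1 + 0.09/2)^16 = 2.022370
A = $13,000.00 × 2.022370
A = $26,290.81

A = P(1 + r/n)^(nt) = $26,290.81


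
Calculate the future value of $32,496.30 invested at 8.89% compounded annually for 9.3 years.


Compound interest formula: A = P(1 + r/n)^(nt)
A = $32,496.30 × (1 + 0.0889/1)^(1 × 9.3)
Growth factor: (1 + 0.0889/1)^9.3 = 2.20794565
A = $32,496.30 × 2.20794565
A = $71,750.06

A = P(1 + r/n)^(nt) = $71,750.06


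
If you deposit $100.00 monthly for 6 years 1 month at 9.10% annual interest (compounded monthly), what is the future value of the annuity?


Future value of an ordinary annuity: FV = PMT × ((1 + r)^n − 1) / r
Monthly rate r = 0.091/12 ≈ 0.00758333, n = 73
FV = $100.00 × ((1 + 0.091/12)^73 − 1) / (0.091/12)
FV = $100.00 × 97.034633
FV = $9,703.46

FV = PMT × ((1+r)^n - 1)/r = $9,703.46


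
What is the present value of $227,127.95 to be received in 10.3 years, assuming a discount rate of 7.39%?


Present value formula: PV = FV / (1 + r)^t
PV = $227,127.95 / (1 + 0.0739)^10.3
PV = $227,127.95 / 2.0841433
PV = $108,979.05

PV = FV / (1 + r)^t = $108,979.05


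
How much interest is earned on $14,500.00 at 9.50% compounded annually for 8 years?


Compound interest earned = final amount − principal.
A = P(1 + r/n)^(nt) = $14,500.00 × (1 + 0.095/1)^(1 × 8) = $29,969.60
Interest = A − P = $29,969.60 − $14,500.00 = $15,469.60

Interest = A - P = $15,469.60


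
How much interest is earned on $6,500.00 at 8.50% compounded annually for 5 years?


Compound interest earned = final amount − principal.
A = P(1 + r/n)^(nt) = $6,500.00 × (1 + 0.085/1)^(1 × 5) = $9,773.77
Interest = A − P = $9,773.77 − $6,500.00 = $3,273.77

Interest = A - P = $3,273.77


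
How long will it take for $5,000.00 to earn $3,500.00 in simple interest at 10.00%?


Rearrange the simple interest formula for t:
I = P × r × t  ⇒  t = I / (P × r)
t = $3,500.00 / ($5,000.00 × 0.1)
t = 7

t = I/(P×r) = 7 years


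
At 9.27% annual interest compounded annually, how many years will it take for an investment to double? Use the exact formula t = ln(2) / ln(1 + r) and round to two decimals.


Doubling condition: (1 + r)^t = 2
Take ln of both sides: t × ln(1 + r) = ln(2)
t = ln(2) / ln(1 + r)
t = 0.693147 / 0.088652
t = 7.82

t = ln(2) / ln(1 + r) = 7.82 years


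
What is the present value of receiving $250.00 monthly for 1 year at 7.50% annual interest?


Present value of an ordinary annuity: PV = PMT × (1 − (1 + r)^(−n)) / r
Monthly rate r = 0.075/12 = 0.00625, n = 12
PV = $250.00 × (1 − (1 + 0.075/12)^(−12)) / (0.075/12)
PV = $250.00 × 11.526392
PV = $2,881.60

PV = PMT × (1-(1+r)^(-n))/r = $2,881.60


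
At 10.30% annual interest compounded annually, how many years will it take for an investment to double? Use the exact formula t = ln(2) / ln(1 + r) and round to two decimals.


Doubling condition: (1 + r)^t = 2
Take ln of both sides: t × ln(1 + r) = ln(2)
t = ln(2) / ln(1 + r)
t = 0.693147 / 0.098034
t = 7.07

t = ln(2) / ln(1 + r) = 7.07 years


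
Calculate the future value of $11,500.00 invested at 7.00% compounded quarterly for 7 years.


Compound interest formula: A = P(1 + r/n)^(nt)
A = $11,500.00 × (1 + 0.07/4)^(4 × 7)
Growth factor: (1 + 0.07/4)^28 = 1.625413
A = $11,500.00 × 1.625413
A = $18,692.25

A = P(1 + r/n)^(nt) = $18,692.25


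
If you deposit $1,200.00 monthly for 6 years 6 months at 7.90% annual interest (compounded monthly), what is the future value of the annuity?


Future value of an ordinary annuity: FV = PMT × ((1 + r)^n − 1) / r
Monthly rate r = 0.079/12 ≈ 0.00658333, n = 78
FV = $1,200.00 × ((1 + 0.079/12)^78 − 1) / (0.079/12)
FV = $1,200.00 × 101.516957
FV = $121,820.35

FV = PMT × ((1+r)^n - 1)/r = $121,820.35


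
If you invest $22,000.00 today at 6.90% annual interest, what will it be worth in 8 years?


Future value formula: FV = PV × (1 + r)^t
FV = $22,000.00 × (1 + 0.069)^8
FV = $22,000.00 × 1.705382
FV = $37,518.40

FV = PV × (1 + r)^t = $37,518.40


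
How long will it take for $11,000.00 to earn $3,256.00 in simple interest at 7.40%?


Rearrange the simple interest formula for t:
I = P × r × t  ⇒  t = I / (P × r)
t = $3,256.00 / ($11,000.00 × 0.074)
t = 4

t = I/(P×r) = 4 years


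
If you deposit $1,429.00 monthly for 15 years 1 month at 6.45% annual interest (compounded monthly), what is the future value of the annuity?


Future value of an ordinary annuity: FV = PMT × ((1 + r)^n − 1) / r
Monthly rate r = 0.0645/12 = 0.005375, n = 181
FV = $1,429.00 × ((1 + 0.0645/12)^181 − 1) / (0.0645/12)
FV = $1,429.00 × 304.866249
FV = $435,653.87

FV = PMT × ((1+r)^n - 1)/r = $435,653.87


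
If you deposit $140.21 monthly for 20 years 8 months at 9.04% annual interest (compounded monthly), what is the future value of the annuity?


Future value of an ordinary annuity: FV = PMT × ((1 + r)^n − 1) / r
Monthly rate r = 0.0904/12 ≈ 0.00753333, n = 248
FV = $140.21 × ((1 + 0.0904/12)^248 − 1) / (0.0904/12)
FV = $140.21 × 721.044137
FV = $101,097.60

FV = PMT × ((1+r)^n - 1)/r = $101,097.60


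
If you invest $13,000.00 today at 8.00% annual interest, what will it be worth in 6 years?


Future value formula: FV = PV × (1 + r)^t
FV = $13,000.00 × (1 + 0.08)^6
FV = $13,000.00 × 1.5868743
FV = $20,629.37

FV = PV × (1 + r)^t = $20,629.37


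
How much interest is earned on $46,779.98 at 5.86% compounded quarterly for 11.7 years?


Compound interest earned = final amount − principal.
A = P(1 + r/n)^(nt) = $46,779.98 × (1 + 0.0586/4)^(4 × 11.7) = $92,397.66
Interest = A − P = $92,397.66 − $46,779.98 = $45,617.68

Interest = A - P = $45,617.68


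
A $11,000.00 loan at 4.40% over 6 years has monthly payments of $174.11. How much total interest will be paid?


Total paid over the life of the loan = PMT × n.
Total paid = $174.11 × 72 = $12,535.92
Total interest = total paid − principal = $12,535.92 − $11,000.00 = $1,535.92

Total interest = (PMT × n) - PV = $1,535.92


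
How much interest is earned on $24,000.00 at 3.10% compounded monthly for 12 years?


Compound interest earned = final amount − principal.
A = P(1 + r/n)^(nt) = $24,000.00 × (1 + 0.031/12)^(12 × 12) = $34,798.50
Interest = A − P = $34,798.50 − $24,000.00 = $10,798.50

Interest = A - P = $10,798.50


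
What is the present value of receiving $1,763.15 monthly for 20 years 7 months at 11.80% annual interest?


Present value of an ordinary annuity: PV = PMT × (1 − (1 + r)^(−n)) / r
Monthly rate r = 0.118/12 ≈ 0.00983333, n = 247
PV = $1,763.15 × (1 − (1 + 0.118/12)^(−247)) / (0.118/12)
PV = $1,763.15 × 92.624591
PV = $163,311.05

PV = PMT × (1-(1+r)^(-n))/r = $163,311.05


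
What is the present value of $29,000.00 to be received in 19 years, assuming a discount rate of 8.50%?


Present value formula: PV = FV / (1 + r)^t
PV = $29,000.00 / (1 + 0.085)^19
PV = $29,000.00 / 4.711563
PV = $6,155.07

PV = FV / (1 + r)^t = $6,155.07


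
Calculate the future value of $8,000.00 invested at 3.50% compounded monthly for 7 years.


Compound interest formula: A = P(1 + r/n)^(nt)
A = $8,000.00 × (1 + 0.035/12)^(12 × 7)
Growth factor: (1 + 0.035/12)^84 = 1.277166
A = $8,000.00 × 1.277166
A = $10,217.33

A = P(1 + r/n)^(nt) = $10,217.33


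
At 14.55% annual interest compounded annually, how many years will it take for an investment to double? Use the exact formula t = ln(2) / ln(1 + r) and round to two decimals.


Doubling condition: (1 + r)^t = 2
Take ln of both sides: t × ln(1 + r) = ln(2)
t = ln(2) / ln(1 + r)
t = 0.693147 / 0.135841
t = 5.10

t = ln(2) / ln(1 + r) = 5.10 years


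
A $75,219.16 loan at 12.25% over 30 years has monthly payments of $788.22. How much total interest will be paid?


Total paid over the life of the loan = PMT × n.
Total paid = $788.22 × 360 = $283,759.20
Total interest = total paid − principal = $283,759.20 − $75,219.16 = $208,540.04

Total interest = (PMT × n) - PV = $208,540.04


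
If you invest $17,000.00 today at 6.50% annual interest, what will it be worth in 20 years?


Future value formula: FV = PV × (1 + r)^t
FV = $17,000.00 × (1 + 0.065)^20
FV = $17,000.00 × 3.5236451
FV = $59,901.97

FV = PV × (1 + r)^t = $59,901.97


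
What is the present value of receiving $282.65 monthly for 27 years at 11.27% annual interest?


Present value of an ordinary annuity: PV = PMT × (1 − (1 + r)^(−n)) / r
Monthly rate r = 0.1127/12 ≈ 0.00939167, n = 324
PV = $282.65 × (1 − (1 + 0.1127/12)^(−324)) / (0.1127/12)
PV = $282.65 × 101.326159
PV = $28,639.84

PV = PMT × (1-(1+r)^(-n))/r = $28,639.84


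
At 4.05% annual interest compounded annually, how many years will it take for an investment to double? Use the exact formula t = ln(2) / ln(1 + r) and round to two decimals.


Doubling condition: (1 + r)^t = 2
Take ln of both sides: t × ln(1 + r) = ln(2)
t = ln(2) / ln(1 + r)
t = 0.693147 / 0.039701
t = 17.46

t = ln(2) / ln(1 + r) = 17.46 years


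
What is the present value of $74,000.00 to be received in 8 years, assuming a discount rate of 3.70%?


Present value formula: PV = FV / (1 + r)^t
PV = $74,000.00 / (1 + 0.037)^8
PV = $74,000.00 / 1.3373037
PV = $55,335.22

PV = FV / (1 + r)^t = $55,335.22


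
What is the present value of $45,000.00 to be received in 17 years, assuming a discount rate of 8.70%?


Present value formula: PV = FV / (1 + r)^t
PV = $45,000.00 / (1 + 0.087)^17
PV = $45,000.00 / 4.129545
PV = $10,897.08

PV = FV / (1 + r)^t = $10,897.08


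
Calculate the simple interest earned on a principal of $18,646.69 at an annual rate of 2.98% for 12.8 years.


Simple interest formula: I = P × r × t
I = $18,646.69 × 0.0298 × 12.8
I = $7,112.59

I = P × r × t = $7,112.59


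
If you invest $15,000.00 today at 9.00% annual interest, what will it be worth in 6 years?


Future value formula: FV = PV × (1 + r)^t
FV = $15,000.00 × (1 + 0.09)^6
FV = $15,000.00 × 1.677100
FV = $25,156.50

FV = PV × (1 + r)^t = $25,156.50


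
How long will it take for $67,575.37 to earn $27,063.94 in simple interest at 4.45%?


Rearrange the simple interest formula for t:
I = P × r × t  ⇒  t = I / (P × r)
t = $27,063.94 / ($67,575.37 × 0.0445)
t = 9

t = I/(P×r) = 9 years


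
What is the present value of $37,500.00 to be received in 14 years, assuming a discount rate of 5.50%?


Present value formula: PV = FV / (1 + r)^t
PV = $37,500.00 / (1 + 0.055)^14
PV = $37,500.00 / 2.1160915
PV = $17,721.35

PV = FV / (1 + r)^t = $17,721.35


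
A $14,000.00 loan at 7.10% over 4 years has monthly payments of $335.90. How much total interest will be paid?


Total paid over the life of the loan = PMT × n.
Total paid = $335.90 × 48 = $16,123.20
Total interest = total paid − principal = $16,123.20 − $14,000.00 = $2,123.20

Total interest = (PMT × n) - PV = $2,123.20


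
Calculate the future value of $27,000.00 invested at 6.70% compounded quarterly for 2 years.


Compound interest formula: A = P(1 + r/n)^(nt)
A = $27,000.00 × (1 + 0.067/4)^(4 × 2)
Growth factor: (1 + 0.067/4)^8 = 1.1421245
A = $27,000.00 × 1.1421245
A = $30,837.36

A = P(1 + r/n)^(nt) = $30,837.36


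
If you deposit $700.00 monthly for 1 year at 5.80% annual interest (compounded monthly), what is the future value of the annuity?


Future value of an ordinary annuity: FV = PMT × ((1 + r)^n − 1) / r
Monthly rate r = 0.058/12 ≈ 0.00483333, n = 12
FV = $700.00 × ((1 + 0.058/12)^12 − 1) / (0.058/12)
FV = $700.00 × 12.324196
FV = $8,626.94

FV = PMT × ((1+r)^n - 1)/r = $8,626.94


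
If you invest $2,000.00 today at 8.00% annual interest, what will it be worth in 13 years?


Future value formula: FV = PV × (1 + r)^t
FV = $2,000.00 × (1 + 0.08)^13
FV = $2,000.00 × 2.719624
FV = $5,439.25

FV = PV × (1 + r)^t = $5,439.25


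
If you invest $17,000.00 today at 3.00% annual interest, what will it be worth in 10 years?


Future value formula: FV = PV × (1 + r)^t
FV = $17,000.00 × (1 + 0.03)^10
FV = $17,000.00 × 1.3439164
FV = $22,846.58

FV = PV × (1 + r)^t = $22,846.58


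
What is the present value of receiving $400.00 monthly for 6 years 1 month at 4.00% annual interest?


Present value of an ordinary annuity: PV = PMT × (1 − (1 + r)^(−n)) / r
Monthly rate r = 0.04/12 ≈ 0.00333333, n = 73
PV = $400.00 × (1 − (1 + 0.04/12)^(−73)) / (0.04/12)
PV = $400.00 × 64.701764
PV = $25,880.71

PV = PMT × (1-(1+r)^(-n))/r = $25,880.71


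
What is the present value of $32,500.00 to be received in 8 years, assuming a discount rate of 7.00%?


Present value formula: PV = FV / (1 + r)^t
PV = $32,500.00 / (1 + 0.07)^8
PV = $32,500.00 / 1.718186
PV = $18,915.30

PV = FV / (1 + r)^t = $18,915.30


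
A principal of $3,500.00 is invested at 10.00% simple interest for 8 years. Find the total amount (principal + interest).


Total amount formula: A = P(1 + rt) = P + P·r·t
Interest: I = P × r × t = $3,500.00 × 0.1 × 8 = $2,800.00
A = P + I = $3,500.00 + $2,800.00 = $6,300.00

A = P + I = P(1 + rt) = $6,300.00


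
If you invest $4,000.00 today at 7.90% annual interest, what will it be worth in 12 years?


Future value formula: FV = PV × (1 + r)^t
FV = $4,000.00 × (1 + 0.079)^12
FV = $4,000.00 × 2.490332
FV = $9,961.33

FV = PV × (1 + r)^t = $9,961.33


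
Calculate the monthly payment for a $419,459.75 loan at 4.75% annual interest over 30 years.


Loan payment formula: PMT = PV × r / (1 − (1 + r)^(−n))
Monthly rate r = 0.0475/12 ≈ 0.00395833, n = 360 months
Denominator: 1 − (1 + 0.0475/12)^(−360) = 0.758814
PMT = $419,459.75 × (0.0475/12) / 0.758814
PMT = $2,188.10 per month

PMT = PV × r / (1-(1+r)^(-n)) = $2,188.10/month


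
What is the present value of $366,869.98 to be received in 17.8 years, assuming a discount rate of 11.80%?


Present value formula: PV = FV / (1 + r)^t
PV = $366,869.98 / (1 + 0.118)^17.8
PV = $366,869.98 / 7.282225
PV = $50,378.83

PV = FV / (1 + r)^t = $50,378.83


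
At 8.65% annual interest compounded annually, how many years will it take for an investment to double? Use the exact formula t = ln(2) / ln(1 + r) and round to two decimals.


Doubling condition: (1 + r)^t = 2
Take ln of both sides: t × ln(1 + r) = ln(2)
t = ln(2) / ln(1 + r)
t = 0.693147 / 0.0829615
t = 8.36

t = ln(2) / ln(1 + r) = 8.36 years


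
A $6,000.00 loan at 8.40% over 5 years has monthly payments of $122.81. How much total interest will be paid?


Total paid over the life of the loan = PMT × n.
Total paid = $122.81 × 60 = $7,368.60
Total interest = total paid − principal = $7,368.60 − $6,000.00 = $1,368.60

Total interest = (PMT × n) - PV = $1,368.60


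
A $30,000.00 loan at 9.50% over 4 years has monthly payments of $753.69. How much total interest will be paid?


Total paid over the life of the loan = PMT × n.
Total paid = $753.69 × 48 = $36,177.12
Total interest = total paid − principal = $36,177.12 − $30,000.00 = $6,177.12

Total interest = (PMT × n) - PV = $6,177.12


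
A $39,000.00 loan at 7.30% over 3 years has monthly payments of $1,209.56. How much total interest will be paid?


Total paid over the life of the loan = PMT × n.
Total paid = $1,209.56 × 36 = $43,544.16
Total interest = total paid − principal = $43,544.16 − $39,000.00 = $4,544.16

Total interest = (PMT × n) - PV = $4,544.16


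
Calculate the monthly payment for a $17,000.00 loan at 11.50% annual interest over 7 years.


Loan payment formula: PMT = PV × r / (1 − (1 + r)^(−n))
Monthly rate r = 0.115/12 ≈ 0.00958333, n = 84 months
Denominator: 1 − (1 + 0.115/12)^(−84) = 0.551195
PMT = $17,000.00 × (0.115/12) / 0.551195
PMT = $295.57 per month

PMT = PV × r / (1-(1+r)^(-n)) = $295.57/month


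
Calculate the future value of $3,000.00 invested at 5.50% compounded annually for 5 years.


Compound interest formula: A = P(1 + r/n)^(nt)
A = $3,000.00 × (1 + 0.055/1)^(1 × 5)
Growth factor: (1 + 0.055/1)^5 = 1.306960
A = $3,000.00 × 1.306960
A = $3,920.88

A = P(1 + r/n)^(nt) = $3,920.88


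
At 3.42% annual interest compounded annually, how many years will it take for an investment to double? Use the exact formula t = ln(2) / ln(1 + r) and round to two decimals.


Doubling condition: (1 + r)^t = 2
Take ln of both sides: t × ln(1 + r) = ln(2)
t = ln(2) / ln(1 + r)
t = 0.693147 / 0.033628
t = 20.61

t = ln(2) / ln(1 + r) = 20.61 years


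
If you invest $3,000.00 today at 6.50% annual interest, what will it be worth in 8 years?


Future value formula: FV = PV × (1 + r)^t
FV = $3,000.00 × (1 + 0.065)^8
FV = $3,000.00 × 1.654996
FV = $4,964.99

FV = PV × (1 + r)^t = $4,964.99


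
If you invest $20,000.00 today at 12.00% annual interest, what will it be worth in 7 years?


Future value formula: FV = PV × (1 + r)^t
FV = $20,000.00 × (1 + 0.12)^7
FV = $20,000.00 × 2.2106814
FV = $44,213.63

FV = PV × (1 + r)^t = $44,213.63


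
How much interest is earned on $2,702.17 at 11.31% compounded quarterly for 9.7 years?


Compound interest earned = final amount − principal.
A = P(1 + r/n)^(nt) = $2,702.17 × (1 + 0.1131/4)^(4 × 9.7) = $7,971.73
Interest = A − P = $7,971.73 − $2,702.17 = $5,269.56

Interest = A - P = $5,269.56


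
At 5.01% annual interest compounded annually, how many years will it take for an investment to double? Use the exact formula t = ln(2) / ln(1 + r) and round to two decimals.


Doubling condition: (1 + r)^t = 2
Take ln of both sides: t × ln(1 + r) = ln(2)
t = ln(2) / ln(1 + r)
t = 0.693147 / 0.048885
t = 14.18

t = ln(2) / ln(1 + r) = 14.18 years


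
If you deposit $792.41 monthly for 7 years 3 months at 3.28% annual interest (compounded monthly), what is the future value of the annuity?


Future value of an ordinary annuity: FV = PMT × ((1 + r)^n − 1) / r
Monthly rate r = 0.0328/12 ≈ 0.00273333, n = 87
FV = $792.41 × ((1 + 0.0328/12)^87 − 1) / (0.0328/12)
FV = $792.41 × 98.064898
FV = $77,707.61

FV = PMT × ((1+r)^n - 1)/r = $77,707.61


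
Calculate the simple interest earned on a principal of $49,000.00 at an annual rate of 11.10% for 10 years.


Simple interest formula: I = P × r × t
I = $49,000.00 × 0.111 × 10
I = $54,390.00

I = P × r × t = $54,390.00


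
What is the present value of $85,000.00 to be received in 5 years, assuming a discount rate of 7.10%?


Present value formula: PV = FV / (1 + r)^t
PV = $85,000.00 / (1 + 0.071)^5
PV = $85,000.00 / 1.409118
PV = $60,321.42

PV = FV / (1 + r)^t = $60,321.42


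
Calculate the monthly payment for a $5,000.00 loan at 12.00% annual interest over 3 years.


Loan payment formula: PMT = PV × r / (1 − (1 + r)^(−n))
Monthly rate r = 0.12/12 = 0.01, n = 36 months
Denominator: 1 − (1 + 0.12/12)^(−36) = 0.301075
PMT = $5,000.00 × (0.12/12) / 0.301075
PMT = $166.07 per month

PMT = PV × r / (1-(1+r)^(-n)) = $166.07/month


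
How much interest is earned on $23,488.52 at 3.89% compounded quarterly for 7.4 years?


Compound interest earned = final amount − principal.
A = P(1 + r/n)^(nt) = $23,488.52 × (1 + 0.0389/4)^(4 × 7.4) = $31,280.07
Interest = A − P = $31,280.07 − $23,488.52 = $7,791.55

Interest = A - P = $7,791.55


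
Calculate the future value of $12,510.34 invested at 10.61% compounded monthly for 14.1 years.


Compound interest formula: A = P(1 + r/n)^(nt)
A = $12,510.34 × (1 + 0.1061/12)^(12 × 14.1)
Growth factor: (1 + 0.1061/12)^169.2 = 4.434590
A = $12,510.34 × 4.434590
A = $55,478.23

A = P(1 + r/n)^(nt) = $55,478.23


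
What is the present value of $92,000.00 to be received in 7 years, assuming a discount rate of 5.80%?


Present value formula: PV = FV / (1 + r)^t
PV = $92,000.00 / (1 + 0.058)^7
PV = $92,000.00 / 1.483883
PV = $61,999.50

PV = FV / (1 + r)^t = $61,999.50


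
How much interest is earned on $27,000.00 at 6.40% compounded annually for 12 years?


Compound interest earned = final amount − principal.
A = P(1 + r/n)^(nt) = $27,000.00 × (1 + 0.064/1)^(1 × 12) = $56,841.21
Interest = A − P = $56,841.21 − $27,000.00 = $29,841.21

Interest = A - P = $29,841.21


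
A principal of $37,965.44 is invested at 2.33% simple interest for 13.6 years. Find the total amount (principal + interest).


Total amount formula: A = P(1 + rt) = P + P·r·t
Interest: I = P × r × t = $37,965.44 × 0.0233 × 13.6 = $12,030.49
A = P + I = $37,965.44 + $12,030.49 = $49,995.93

A = P + I = P(1 + rt) = $49,995.93


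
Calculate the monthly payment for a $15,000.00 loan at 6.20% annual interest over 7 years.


Loan payment formula: PMT = PV × r / (1 − (1 + r)^(−n))
Monthly rate r = 0.062/12 ≈ 0.00516667, n = 84 months
Denominator: 1 − (1 + 0.062/12)^(−84) = 0.351363
PMT = $15,000.00 × (0.062/12) / 0.351363
PMT = $220.57 per month

PMT = PV × r / (1-(1+r)^(-n)) = $220.57/month


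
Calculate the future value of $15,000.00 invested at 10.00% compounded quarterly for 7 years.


Compound interest formula: A = P(1 + r/n)^(nt)
A = $15,000.00 × (1 + 0.1/4)^(4 × 7)
Growth factor: (1 + 0.1/4)^28 = 1.99649502
A = $15,000.00 × 1.99649502
A = $29,947.43

A = P(1 + r/n)^(nt) = $29,947.43


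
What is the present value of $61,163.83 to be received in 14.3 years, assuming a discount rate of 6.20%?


Present value formula: PV = FV / (1 + r)^t
PV = $61,163.83 / (1 + 0.062)^14.3
PV = $61,163.83 / 2.363636
PV = $25,877.01

PV = FV / (1 + r)^t = $25,877.01


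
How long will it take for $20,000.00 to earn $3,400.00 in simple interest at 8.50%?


Rearrange the simple interest formula for t:
I = P × r × t  ⇒  t = I / (P × r)
t = $3,400.00 / ($20,000.00 × 0.085)
t = 2

t = I/(P×r) = 2 years


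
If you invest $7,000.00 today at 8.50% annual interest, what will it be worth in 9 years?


Future value formula: FV = PV × (1 + r)^t
FV = $7,000.00 × (1 + 0.085)^9
FV = $7,000.00 × 2.083856
FV = $14,586.99

FV = PV × (1 + r)^t = $14,586.99


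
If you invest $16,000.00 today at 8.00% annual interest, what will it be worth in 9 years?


Future value formula: FV = PV × (1 + r)^t
FV = $16,000.00 × (1 + 0.08)^9
FV = $16,000.00 × 1.9990046
FV = $31,984.07

FV = PV × (1 + r)^t = $31,984.07


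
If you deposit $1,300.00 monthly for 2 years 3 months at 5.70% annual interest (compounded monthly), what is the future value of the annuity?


Future value of an ordinary annuity: FV = PMT × ((1 + r)^n − 1) / r
Monthly rate r = 0.057/12 = 0.00475, n = 27
FV = $1,300.00 × ((1 + 0.057/12)^27 − 1) / (0.057/12)
FV = $1,300.00 × 28.735168
FV = $37,355.72

FV = PMT × ((1+r)^n - 1)/r = $37,355.72


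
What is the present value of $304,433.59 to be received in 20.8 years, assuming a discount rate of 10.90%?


Present value formula: PV = FV / (1 + r)^t
PV = $304,433.59 / (1 + 0.109)^20.8
PV = $304,433.59 / 8.601539
PV = $35,392.92

PV = FV / (1 + r)^t = $35,392.92


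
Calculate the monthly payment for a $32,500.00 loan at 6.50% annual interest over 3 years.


Loan payment formula: PMT = PV × r / (1 − (1 + r)^(−n))
Monthly rate r = 0.065/12 ≈ 0.00541667, n = 36 months
Denominator: 1 − (1 + 0.065/12)^(−36) = 0.176732
PMT = $32,500.00 × (0.065/12) / 0.176732
PMT = $996.09 per month

PMT = PV × r / (1-(1+r)^(-n)) = $996.09/month


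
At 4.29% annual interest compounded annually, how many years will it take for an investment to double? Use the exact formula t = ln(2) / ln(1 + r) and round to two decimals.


Doubling condition: (1 + r)^t = 2
Take ln of both sides: t × ln(1 + r) = ln(2)
t = ln(2) / ln(1 + r)
t = 0.693147 / 0.042005
t = 16.50

t = ln(2) / ln(1 + r) = 16.50 years


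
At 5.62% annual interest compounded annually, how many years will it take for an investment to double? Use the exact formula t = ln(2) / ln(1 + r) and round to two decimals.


Doubling condition: (1 + r)^t = 2
Take ln of both sides: t × ln(1 + r) = ln(2)
t = ln(2) / ln(1 + r)
t = 0.693147 / 0.054678
t = 12.68

t = ln(2) / ln(1 + r) = 12.68 years


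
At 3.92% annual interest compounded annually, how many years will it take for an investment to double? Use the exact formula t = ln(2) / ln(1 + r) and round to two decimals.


Doubling condition: (1 + r)^t = 2
Take ln of both sides: t × ln(1 + r) = ln(2)
t = ln(2) / ln(1 + r)
t = 0.693147 / 0.038451
t = 18.03

t = ln(2) / ln(1 + r) = 18.03 years


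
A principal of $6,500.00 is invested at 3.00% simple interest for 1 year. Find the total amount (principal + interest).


Total amount formula: A = P(1 + rt) = P + P·r·t
Interest: I = P × r × t = $6,500.00 × 0.03 × 1 = $195.00
A = P + I = $6,500.00 + $195.00 = $6,695.00

A = P + I = P(1 + rt) = $6,695.00


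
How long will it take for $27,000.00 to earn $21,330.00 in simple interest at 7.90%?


Rearrange the simple interest formula for t:
I = P × r × t  ⇒  t = I / (P × r)
t = $21,330.00 / ($27,000.00 × 0.079)
t = 10

t = I/(P×r) = 10 years


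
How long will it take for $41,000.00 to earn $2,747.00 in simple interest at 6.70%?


Rearrange the simple interest formula for t:
I = P × r × t  ⇒  t = I / (P × r)
t = $2,747.00 / ($41,000.00 × 0.067)
t = 1

t = I/(P×r) = 1 year


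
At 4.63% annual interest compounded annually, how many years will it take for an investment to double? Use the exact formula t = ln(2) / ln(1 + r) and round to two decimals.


Doubling condition: (1 + r)^t = 2
Take ln of both sides: t × ln(1 + r) = ln(2)
t = ln(2) / ln(1 + r)
t = 0.693147 / 0.045260
t = 15.31

t = ln(2) / ln(1 + r) = 15.31 years


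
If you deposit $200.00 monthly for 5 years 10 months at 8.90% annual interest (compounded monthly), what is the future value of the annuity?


Future value of an ordinary annuity: FV = PMT × ((1 + r)^n − 1) / r
Monthly rate r = 0.089/12 ≈ 0.00741667, n = 70
FV = $200.00 × ((1 + 0.089/12)^70 − 1) / (0.089/12)
FV = $200.00 × 91.336169
FV = $18,267.23

FV = PMT × ((1+r)^n - 1)/r = $18,267.23
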